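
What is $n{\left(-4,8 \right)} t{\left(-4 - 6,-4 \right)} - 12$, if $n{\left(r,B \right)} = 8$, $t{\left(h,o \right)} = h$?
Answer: $-92$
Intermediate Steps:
$n{\left(-4,8 \right)} t{\left(-4 - 6,-4 \right)} - 12 = 8 \left(-4 - 6\right) - 12 = 8 \left(-10\right) - 12 = -80 - 12 = -92$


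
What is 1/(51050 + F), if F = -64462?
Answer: -1/13412 ≈ -7.4560e-5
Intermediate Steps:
1/(51050 + F) = 1/(51050 - 64462) = 1/(-13412) = -1/13412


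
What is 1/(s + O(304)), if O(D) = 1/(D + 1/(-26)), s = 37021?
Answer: 7903/292576989 ≈ 2.7012e-5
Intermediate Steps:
O(D) = 1/(-1/26 + D) (O(D) = 1/(D - 1/26) = 1/(-1/26 + D))
1/(s + O(304)) = 1/(37021 + 26/(-1 + 26*304)) = 1/(37021 + 26/(-1 + 7904)) = 1/(37021 + 26/7903) = 1/(292576989/7903) = 7903/292576989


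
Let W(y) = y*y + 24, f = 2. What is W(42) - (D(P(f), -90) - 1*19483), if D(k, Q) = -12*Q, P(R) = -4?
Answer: 20191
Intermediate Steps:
W(y) = 24 + y² (W(y) = y² + 24 = 24 + y²)
W(42) - (D(P(f), -90) - 1*19483) = (24 + 42²) - (-12*(-90) - 1*19483) = (24 + 1764) - (1080 - 19483) = 1788 - 1*(-18403) = 1788 + 18403 = 20191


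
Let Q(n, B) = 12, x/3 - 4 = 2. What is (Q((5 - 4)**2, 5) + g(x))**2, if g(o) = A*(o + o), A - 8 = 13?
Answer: 589824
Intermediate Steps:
x = 18 (x = 12 + 3*2 = 12 + 6 = 18)
A = 21 (A = 8 + 13 = 21)
g(o) = 42*o (g(o) = 21*(o + o) = 21*(2*o) = 42*o)
(Q((5 - 4)**2, 5) + g(x))**2 = (12 + 42*18)**2 = (12 + 756)**2 = 768**2 = 589824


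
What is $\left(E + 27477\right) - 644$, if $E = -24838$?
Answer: $1995$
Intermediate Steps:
$\left(E + 27477\right) - 644 = \left(-24838 + 27477\right) - 644 = 2639 - 644 = 1995$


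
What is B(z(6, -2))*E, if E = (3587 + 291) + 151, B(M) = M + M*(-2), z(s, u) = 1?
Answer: -4029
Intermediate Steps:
B(M) = -M (B(M) = M - 2*M = -M)
E = 4029 (E = 3878 + 151 = 4029)
B(z(6, -2))*E = -1*1*4029 = -1*4029 = -4029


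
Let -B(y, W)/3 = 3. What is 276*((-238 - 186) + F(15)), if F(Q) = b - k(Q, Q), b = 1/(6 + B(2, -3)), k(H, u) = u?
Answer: -121256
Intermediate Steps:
B(y, W) = -9 (B(y, W) = -3*3 = -9)
b = -⅓ (b = 1/(6 - 9) = 1/(-3) = -⅓ ≈ -0.33333)
F(Q) = -⅓ - Q
276*((-238 - 186) + F(15)) = 276*((-238 - 186) + (-⅓ - 1*15)) = 276*(-424 + (-⅓ - 15)) = 276*(-424 - 46/3) = 276*(-1318/3) = -121256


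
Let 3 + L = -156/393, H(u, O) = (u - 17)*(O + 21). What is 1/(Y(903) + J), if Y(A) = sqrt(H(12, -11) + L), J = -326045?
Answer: -8542379/2785199962454 - I*sqrt(916345)/13925999812270 ≈ -3.0671e-6 - 6.8739e-11*I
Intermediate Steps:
H(u, O) = (-17 + u)*(21 + O)
L = -445/131 (L = -3 - 156/393 = -3 - 156*1/393 = -3 - 52/131 = -445/131 ≈ -3.3969)
Y(A) = I*sqrt(916345)/131 (Y(A) = sqrt((-357 - 17*(-11) + 21*12 - 11*12) - 445/131) = sqrt((-357 + 187 + 252 - 132) - 445/131) = sqrt(-50 - 445/131) = sqrt(-6995/131) = I*sqrt(916345)/131)
1/(Y(903) + J) = 1/(I*sqrt(916345)/131 - 326045) = 1/(-326045 + I*sqrt(916345)/131)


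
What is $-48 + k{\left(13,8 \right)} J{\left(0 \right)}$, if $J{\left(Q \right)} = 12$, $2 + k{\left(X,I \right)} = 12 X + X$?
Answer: $1956$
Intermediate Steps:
$k{\left(X,I \right)} = -2 + 13 X$ ($k{\left(X,I \right)} = -2 + \left(12 X + X\right) = -2 + 13 X$)
$-48 + k{\left(13,8 \right)} J{\left(0 \right)} = -48 + \left(-2 + 13 \cdot 13\right) 12 = -48 + \left(-2 + 169\right) 12 = -48 + 167 \cdot 12 = -48 + 2004 = 1956$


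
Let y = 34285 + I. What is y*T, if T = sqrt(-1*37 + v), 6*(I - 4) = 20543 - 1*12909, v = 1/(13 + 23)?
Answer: 586762*I*sqrt(11)/9 ≈ 2.1623e+5*I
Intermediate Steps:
v = 1/36 ≈ 0.027778
I = 3829/3 (I = 4 + (20543 - 1*12909)/6 = 4 + (20543 - 12909)/6 = 4 + (1/6)*7634 = 4 + 3817/3 = 3829/3 ≈ 1276.3)
T = 11*I*sqrt(11)/6 (T = sqrt(-1*37 + 1/36) = sqrt(-37 + 1/36) = sqrt(-1331/36) = 11*I*sqrt(11)/6 ≈ 6.0805*I)
y = 106684/3 (y = 34285 + 3829/3 = 106684/3 ≈ 35561.)
y*T = 106684*(11*I*sqrt(11)/6)/3 = 586762*I*sqrt(11)/9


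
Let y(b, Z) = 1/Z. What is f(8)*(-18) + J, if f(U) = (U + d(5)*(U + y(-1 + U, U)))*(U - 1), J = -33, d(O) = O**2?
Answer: -106539/4 ≈ -26635.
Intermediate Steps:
f(U) = (-1 + U)*(25/U + 26*U) (f(U) = (U + 5**2*(U + 1/U))*(U - 1) = (U + 25*(U + 1/U))*(-1 + U) = (U + (25*U + 25/U))*(-1 + U) = (25/U + 26*U)*(-1 + U) = (-1 + U)*(25/U + 26*U))
f(8)*(-18) + J = (25 - 26*8 - 25/8 + 26*8**2)*(-18) - 33 = (25 - 208 - 25*1/8 + 26*64)*(-18) - 33 = (25 - 208 - 25/8 + 1664)*(-18) - 33 = (11823/8)*(-18) - 33 = -106407/4 - 33 = -106539/4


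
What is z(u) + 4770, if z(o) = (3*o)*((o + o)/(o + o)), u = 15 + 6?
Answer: 4833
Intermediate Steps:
u = 21
z(o) = 3*o (z(o) = (3*o)*((2*o)/((2*o))) = (3*o)*((2*o)*(1/(2*o))) = (3*o)*1 = 3*o)
z(u) + 4770 = 3*21 + 4770 = 63 + 4770 = 4833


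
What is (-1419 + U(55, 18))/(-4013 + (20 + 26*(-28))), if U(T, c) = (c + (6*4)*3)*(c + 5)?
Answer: -651/4721 ≈ -0.13789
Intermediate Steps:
U(T, c) = (5 + c)*(72 + c) (U(T, c) = (c + 24*3)*(5 + c) = (c + 72)*(5 + c) = (72 + c)*(5 + c) = (5 + c)*(72 + c))
(-1419 + U(55, 18))/(-4013 + (20 + 26*(-28))) = (-1419 + (360 + 18**2 + 77*18))/(-4013 + (20 + 26*(-28))) = (-1419 + (360 + 324 + 1386))/(-4013 + (20 - 728)) = (-1419 + 2070)/(-4013 - 708) = 651/(-4721) = 651*(-1/4721) = -651/4721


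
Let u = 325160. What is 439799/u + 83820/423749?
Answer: 213619297651/137786224840 ≈ 1.5504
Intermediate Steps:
439799/u + 83820/423749 = 439799/325160 + 83820/423749 = 213619297651/137786224840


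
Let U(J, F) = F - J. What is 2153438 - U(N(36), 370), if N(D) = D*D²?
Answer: 2199724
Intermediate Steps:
N(D) = D³
2153438 - U(N(36), 370) = 2153438 - (370 - 1*36³) = 2153438 - (370 - 1*46656) = 2153438 - (370 - 46656) = 2153438 - 1*(-46286) = 2153438 + 46286 = 2199724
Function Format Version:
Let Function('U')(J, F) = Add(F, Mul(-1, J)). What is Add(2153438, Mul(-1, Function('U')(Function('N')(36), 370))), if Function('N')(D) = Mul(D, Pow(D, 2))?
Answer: 2199724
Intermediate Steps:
Function('N')(D) = Pow(D, 3)
Add(2153438, Mul(-1, Function('U')(Function('N')(36), 370))) = Add(2153438, Mul(-1, Add(370, Mul(-1, Pow(36, 3))))) = Add(2153438, Mul(-1, Add(370, Mul(-1, 46656)))) = Add(2153438, Mul(-1, Add(370, -46656))) = Add(2153438, Mul(-1, -46286)) = Add(2153438, 46286) = 2199724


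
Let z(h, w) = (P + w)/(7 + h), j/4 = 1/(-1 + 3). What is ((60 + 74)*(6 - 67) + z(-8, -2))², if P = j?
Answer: 66814276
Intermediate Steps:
j = 2 (j = 4/(-1 + 3) = 4/2 = 4*(½) = 2)
P = 2
z(h, w) = (2 + w)/(7 + h)
((60 + 74)*(6 - 67) + z(-8, -2))² = ((60 + 74)*(6 - 67) + (2 - 2)/(7 - 8))² = (134*(-61) + 0/(-1))² = (-8174 - 1*0)² = (-8174 + 0)² = (-8174)² = 66814276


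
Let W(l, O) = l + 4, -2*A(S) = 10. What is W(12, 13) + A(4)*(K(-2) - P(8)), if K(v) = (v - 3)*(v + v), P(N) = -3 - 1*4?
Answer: -119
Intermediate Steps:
A(S) = -5 (A(S) = -1/2*10 = -5)
W(l, O) = 4 + l
P(N) = -7 (P(N) = -3 - 4 = -7)
K(v) = 2*v*(-3 + v) (K(v) = (-3 + v)*(2*v) = 2*v*(-3 + v))
W(12, 13) + A(4)*(K(-2) - P(8)) = (4 + 12) - 5*(2*(-2)*(-3 - 2) - 1*(-7)) = 16 - 5*(2*(-2)*(-5) + 7) = 16 - 5*(20 + 7) = 16 - 5*27 = 16 - 135 = -119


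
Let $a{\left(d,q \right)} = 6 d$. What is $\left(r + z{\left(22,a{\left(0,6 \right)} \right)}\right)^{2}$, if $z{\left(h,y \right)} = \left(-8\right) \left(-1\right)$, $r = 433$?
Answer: $194481$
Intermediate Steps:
$z{\left(h,y \right)} = 8$
$\left(r + z{\left(22,a{\left(0,6 \right)} \right)}\right)^{2} = \left(433 + 8\right)^{2} = 441^{2} = 194481$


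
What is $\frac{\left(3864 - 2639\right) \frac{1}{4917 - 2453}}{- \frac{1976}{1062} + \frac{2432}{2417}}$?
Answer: $- \frac{224599725}{386004608} \approx -0.58186$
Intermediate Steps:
$\frac{\left(3864 - 2639\right) \frac{1}{4917 - 2453}}{- \frac{1976}{1062} + \frac{2432}{2417}} = \frac{1225 \cdot \frac{1}{2464}}{\left(-1976\right) \frac{1}{1062} + 2432 \cdot \frac{1}{2417}} = \frac{1225 \cdot \frac{1}{2464}}{- \frac{988}{531} + \frac{2432}{2417}} = \frac{175}{352 \left(- \frac{1096604}{1283427}\right)} = \frac{175}{352} \left(- \frac{1283427}{1096604}\right) = - \frac{224599725}{386004608}$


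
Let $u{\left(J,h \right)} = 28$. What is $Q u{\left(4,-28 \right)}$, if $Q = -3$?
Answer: $-84$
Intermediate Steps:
$Q u{\left(4,-28 \right)} = \left(-3\right) 28 = -84$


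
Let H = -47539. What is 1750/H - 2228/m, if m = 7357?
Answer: -118791642/349744423 ≈ -0.33965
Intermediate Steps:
1750/H - 2228/m = 1750/(-47539) - 2228/7357 = 1750*(-1/47539) - 2228*1/7357 = -1750/47539 - 2228/7357 = -118791642/349744423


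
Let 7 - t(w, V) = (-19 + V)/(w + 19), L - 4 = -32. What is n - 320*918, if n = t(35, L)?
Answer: -15862615/54 ≈ -2.9375e+5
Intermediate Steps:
L = -28 (L = 4 - 32 = -28)
t(w, V) = 7 - (-19 + V)/(19 + w) (t(w, V) = 7 - (-19 + V)/(w + 19) = 7 - (-19 + V)/(19 + w))
n = 425/54 (n = (152 - 1*(-28) + 7*35)/(19 + 35) = (152 + 28 + 245)/54 = (1/54)*425 = 425/54 ≈ 7.8704)
n - 320*918 = 425/54 - 320*918 = 425/54 - 293760 = -15862615/54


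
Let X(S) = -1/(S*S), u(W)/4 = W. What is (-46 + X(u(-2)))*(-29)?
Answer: 85405/64 ≈ 1334.5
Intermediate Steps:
u(W) = 4*W
X(S) = -1/S² (X(S) = -1/(S²) = -1/S²)
(-46 + X(u(-2)))*(-29) = (-46 - 1/(4*(-2))²)*(-29) = (-46 - 1/(-8)²)*(-29) = (-46 - 1*1/64)*(-29) = (-46 - 1/64)*(-29) = -2945/64*(-29) = 85405/64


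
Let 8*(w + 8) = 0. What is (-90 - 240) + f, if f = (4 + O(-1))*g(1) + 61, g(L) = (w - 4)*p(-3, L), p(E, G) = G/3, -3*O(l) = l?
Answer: -859/3 ≈ -286.33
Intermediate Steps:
w = -8 (w = -8 + (⅛)*0 = -8 + 0 = -8)
O(l) = -l/3
p(E, G) = G/3 (p(E, G) = G*(⅓) = G/3)
g(L) = -4*L (g(L) = (-8 - 4)*(L/3) = -4*L)
f = 131/3 (f = (4 - ⅓*(-1))*(-4*1) + 61 = (4 + ⅓)*(-4) + 61 = (13/3)*(-4) + 61 = -52/3 + 61 = 131/3 ≈ 43.667)
(-90 - 240) + f = (-90 - 240) + 131/3 = -330 + 131/3 = -859/3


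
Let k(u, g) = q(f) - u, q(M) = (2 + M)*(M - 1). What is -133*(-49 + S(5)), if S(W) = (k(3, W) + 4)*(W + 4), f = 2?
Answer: 532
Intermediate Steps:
q(M) = (-1 + M)*(2 + M) (q(M) = (2 + M)*(-1 + M) = (-1 + M)*(2 + M))
k(u, g) = 4 - u (k(u, g) = (-2 + 2 + 2²) - u = (-2 + 2 + 4) - u = 4 - u)
S(W) = 20 + 5*W (S(W) = ((4 - 1*3) + 4)*(W + 4) = ((4 - 3) + 4)*(4 + W) = (1 + 4)*(4 + W) = 5*(4 + W) = 20 + 5*W)
-133*(-49 + S(5)) = -133*(-49 + (20 + 5*5)) = -133*(-49 + (20 + 25)) = -133*(-49 + 45) = -133*(-4) = 532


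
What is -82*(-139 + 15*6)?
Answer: 4018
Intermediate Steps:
-82*(-139 + 15*6) = -82*(-139 + 90) = -82*(-49) = 4018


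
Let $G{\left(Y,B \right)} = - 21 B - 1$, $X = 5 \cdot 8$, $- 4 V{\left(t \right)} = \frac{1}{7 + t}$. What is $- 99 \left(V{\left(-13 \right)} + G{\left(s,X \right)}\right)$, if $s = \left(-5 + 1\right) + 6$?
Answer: $\frac{666039}{8} \approx 83255.0$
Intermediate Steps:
$s = 2$ ($s = -4 + 6 = 2$)
$V{\left(t \right)} = - \frac{1}{4 \left(7 + t\right)}$
$X = 40$
$G{\left(Y,B \right)} = -1 - 21 B$
$- 99 \left(V{\left(-13 \right)} + G{\left(s,X \right)}\right) = - 99 \left(- \frac{1}{28 + 4 \left(-13\right)} - 841\right) = - 99 \left(- \frac{1}{28 - 52} - 841\right) = - 99 \left(- \frac{1}{-24} - 841\right) = - 99 \left(\left(-1\right) \left(- \frac{1}{24}\right) - 841\right) = - 99 \left(\frac{1}{24} - 841\right) = \left(-99\right) \left(- \frac{20183}{24}\right) = \frac{666039}{8}$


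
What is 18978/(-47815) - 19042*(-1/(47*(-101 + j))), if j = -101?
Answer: -545335181/226977805 ≈ -2.4026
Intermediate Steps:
18978/(-47815) - 19042*(-1/(47*(-101 + j))) = 18978/(-47815) - 19042*(-1/(47*(-101 - 101))) = 18978*(-1/47815) - 19042/((-202*(-47))) = -18978/47815 - 19042/9494 = -18978/47815 - 19042*1/9494 = -18978/47815 - 9521/4747 = -545335181/226977805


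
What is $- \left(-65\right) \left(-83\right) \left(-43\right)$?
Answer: $231985$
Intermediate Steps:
$- \left(-65\right) \left(-83\right) \left(-43\right) = - 5395 \left(-43\right) = \left(-1\right) \left(-231985\right) = 231985$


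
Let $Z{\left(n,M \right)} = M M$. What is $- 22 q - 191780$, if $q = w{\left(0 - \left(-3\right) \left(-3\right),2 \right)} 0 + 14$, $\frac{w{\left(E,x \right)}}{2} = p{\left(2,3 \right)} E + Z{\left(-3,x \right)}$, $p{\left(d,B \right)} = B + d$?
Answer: $-192088$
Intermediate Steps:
$Z{\left(n,M \right)} = M^{2}$
$w{\left(E,x \right)} = 2 x^{2} + 10 E$ ($w{\left(E,x \right)} = 2 \left(\left(3 + 2\right) E + x^{2}\right) = 2 \left(5 E + x^{2}\right) = 2 \left(x^{2} + 5 E\right) = 2 x^{2} + 10 E$)
$q = 14$ ($q = \left(2 \cdot 2^{2} + 10 \left(0 - \left(-3\right) \left(-3\right)\right)\right) 0 + 14 = \left(2 \cdot 4 + 10 \left(0 - 9\right)\right) 0 + 14 = \left(8 + 10 \left(0 - 9\right)\right) 0 + 14 = \left(8 + 10 \left(-9\right)\right) 0 + 14 = \left(8 - 90\right) 0 + 14 = \left(-82\right) 0 + 14 = 0 + 14 = 14$)
$- 22 q - 191780 = \left(-22\right) 14 - 191780 = -308 - 191780 = -192088$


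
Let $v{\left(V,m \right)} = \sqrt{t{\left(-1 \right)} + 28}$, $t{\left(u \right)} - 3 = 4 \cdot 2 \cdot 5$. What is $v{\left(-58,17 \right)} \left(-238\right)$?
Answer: $- 238 \sqrt{71} \approx -2005.4$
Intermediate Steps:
$t{\left(u \right)} = 43$ ($t{\left(u \right)} = 3 + 4 \cdot 2 \cdot 5 = 3 + 8 \cdot 5 = 3 + 40 = 43$)
$v{\left(V,m \right)} = \sqrt{71}$ ($v{\left(V,m \right)} = \sqrt{43 + 28} = \sqrt{71}$)
$v{\left(-58,17 \right)} \left(-238\right) = \sqrt{71} \left(-238\right) = - 238 \sqrt{71}$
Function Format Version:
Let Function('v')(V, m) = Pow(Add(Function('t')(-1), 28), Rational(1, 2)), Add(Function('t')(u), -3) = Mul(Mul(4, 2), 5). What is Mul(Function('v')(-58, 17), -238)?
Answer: Mul(-238, Pow(71, Rational(1, 2))) ≈ -2005.4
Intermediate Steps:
Function('t')(u) = 43 (Function('t')(u) = Add(3, Mul(Mul(4, 2), 5)) = Add(3, Mul(8, 5)) = Add(3, 40) = 43)
Function('v')(V, m) = Pow(71, Rational(1, 2)) (Function('v')(V, m) = Pow(Add(43, 28), Rational(1, 2)) = Pow(71, Rational(1, 2)))
Mul(Function('v')(-58, 17), -238) = Mul(Pow(71, Rational(1, 2)), -238) = Mul(-238, Pow(71, Rational(1, 2)))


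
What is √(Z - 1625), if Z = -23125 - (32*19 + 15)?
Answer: I*√25373 ≈ 159.29*I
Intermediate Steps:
Z = -23748 (Z = -23125 - (608 + 15) = -23125 - 1*623 = -23125 - 623 = -23748)
√(Z - 1625) = √(-23748 - 1625) = √(-25373) = I*√25373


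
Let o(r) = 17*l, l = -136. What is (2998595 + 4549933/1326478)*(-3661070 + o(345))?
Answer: -7285688051536238013/663239 ≈ -1.0985e+13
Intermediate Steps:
o(r) = -2312 (o(r) = 17*(-136) = -2312)
(2998595 + 4549933/1326478)*(-3661070 + o(345)) = (2998595 + 4549933/1326478)*(-3661070 - 2312) = (2998595 + 4549933*(1/1326478))*(-3663382) = (2998595 + 4549933/1326478)*(-3663382) = (3977574848343/1326478)*(-3663382) = -7285688051536238013/663239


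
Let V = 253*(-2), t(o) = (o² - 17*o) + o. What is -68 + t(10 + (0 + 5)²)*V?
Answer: -336558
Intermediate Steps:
t(o) = o² - 16*o
V = -506
-68 + t(10 + (0 + 5)²)*V = -68 + ((10 + (0 + 5)²)*(-16 + (10 + (0 + 5)²)))*(-506) = -68 + ((10 + 5²)*(-16 + (10 + 5²)))*(-506) = -68 + ((10 + 25)*(-16 + (10 + 25)))*(-506) = -68 + (35*(-16 + 35))*(-506) = -68 + (35*19)*(-506) = -68 + 665*(-506) = -68 - 336490 = -336558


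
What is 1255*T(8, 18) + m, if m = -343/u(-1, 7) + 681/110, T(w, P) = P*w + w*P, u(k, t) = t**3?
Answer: 39758971/110 ≈ 3.6145e+5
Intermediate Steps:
T(w, P) = 2*P*w (T(w, P) = P*w + P*w = 2*P*w)
m = 571/110 (m = -343/(7**3) + 681/110 = -343/343 + 681*(1/110) = -343*1/343 + 681/110 = -1 + 681/110 = 571/110 ≈ 5.1909)
1255*T(8, 18) + m = 1255*(2*18*8) + 571/110 = 1255*288 + 571/110 = 361440 + 571/110 = 39758971/110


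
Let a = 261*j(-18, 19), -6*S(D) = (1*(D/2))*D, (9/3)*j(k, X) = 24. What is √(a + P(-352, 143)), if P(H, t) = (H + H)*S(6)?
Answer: 10*√42 ≈ 64.807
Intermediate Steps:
j(k, X) = 8 (j(k, X) = (⅓)*24 = 8)
S(D) = -D²/12 (S(D) = -1*(D/2)*D/6 = -D/2*D/6 = -D²/12)
P(H, t) = -6*H (P(H, t) = (H + H)*(-1/12*6²) = (2*H)*(-1/12*36) = (2*H)*(-3) = -6*H)
a = 2088 (a = 261*8 = 2088)
√(a + P(-352, 143)) = √(2088 - 6*(-352)) = √(2088 + 2112) = √4200 = 10*√42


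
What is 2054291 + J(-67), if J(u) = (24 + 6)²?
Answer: 2055191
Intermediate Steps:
J(u) = 900 (J(u) = 30² = 900)
2054291 + J(-67) = 2054291 + 900 = 2055191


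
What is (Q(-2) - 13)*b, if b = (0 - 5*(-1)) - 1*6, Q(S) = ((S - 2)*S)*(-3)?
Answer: 37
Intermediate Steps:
Q(S) = -3*S*(-2 + S) (Q(S) = ((-2 + S)*S)*(-3) = (S*(-2 + S))*(-3) = -3*S*(-2 + S))
b = -1 (b = (0 + 5) - 6 = 5 - 6 = -1)
(Q(-2) - 13)*b = (3*(-2)*(2 - 1*(-2)) - 13)*(-1) = (3*(-2)*(2 + 2) - 13)*(-1) = (3*(-2)*4 - 13)*(-1) = (-24 - 13)*(-1) = -37*(-1) = 37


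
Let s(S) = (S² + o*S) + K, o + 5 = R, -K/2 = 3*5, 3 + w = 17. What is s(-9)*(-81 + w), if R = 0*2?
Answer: -6432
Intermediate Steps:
w = 14 (w = -3 + 17 = 14)
K = -30 (K = -6*5 = -2*15 = -30)
R = 0
o = -5 (o = -5 + 0 = -5)
s(S) = -30 + S² - 5*S (s(S) = (S² - 5*S) - 30 = -30 + S² - 5*S)
s(-9)*(-81 + w) = (-30 + (-9)² - 5*(-9))*(-81 + 14) = (-30 + 81 + 45)*(-67) = 96*(-67) = -6432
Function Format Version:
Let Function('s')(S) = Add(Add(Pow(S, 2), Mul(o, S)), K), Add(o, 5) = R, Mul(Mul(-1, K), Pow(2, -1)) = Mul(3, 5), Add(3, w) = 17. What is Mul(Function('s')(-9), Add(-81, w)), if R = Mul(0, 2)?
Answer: -6432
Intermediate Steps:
w = 14 (w = Add(-3, 17) = 14)
K = -30 (K = Mul(-2, Mul(3, 5)) = Mul(-2, 15) = -30)
R = 0
o = -5 (o = Add(-5, 0) = -5)
Function('s')(S) = Add(-30, Pow(S, 2), Mul(-5, S)) (Function('s')(S) = Add(Add(Pow(S, 2), Mul(-5, S)), -30) = Add(-30, Pow(S, 2), Mul(-5, S)))
Mul(Function('s')(-9), Add(-81, w)) = Mul(Add(-30, Pow(-9, 2), Mul(-5, -9)), Add(-81, 14)) = Mul(Add(-30, 81, 45), -67) = Mul(96, -67) = -6432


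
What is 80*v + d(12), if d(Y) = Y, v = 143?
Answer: 11452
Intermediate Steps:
80*v + d(12) = 80*143 + 12 = 11440 + 12 = 11452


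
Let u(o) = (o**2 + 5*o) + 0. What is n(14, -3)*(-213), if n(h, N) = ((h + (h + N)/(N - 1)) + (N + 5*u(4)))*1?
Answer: -160389/4 ≈ -40097.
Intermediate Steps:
u(o) = o**2 + 5*o
n(h, N) = 180 + N + h + (N + h)/(-1 + N) (n(h, N) = ((h + (h + N)/(N - 1)) + (N + 5*(4*(5 + 4))))*1 = ((h + (N + h)/(-1 + N)) + (N + 5*(4*9)))*1 = ((h + (N + h)/(-1 + N)) + (N + 5*36))*1 = ((h + (N + h)/(-1 + N)) + (N + 180))*1 = ((h + (N + h)/(-1 + N)) + (180 + N))*1 = (180 + N + h + (N + h)/(-1 + N))*1 = 180 + N + h + (N + h)/(-1 + N))
n(14, -3)*(-213) = ((-180 + (-3)**2 + 180*(-3) - 3*14)/(-1 - 3))*(-213) = ((-180 + 9 - 540 - 42)/(-4))*(-213) = -1/4*(-753)*(-213) = (753/4)*(-213) = -160389/4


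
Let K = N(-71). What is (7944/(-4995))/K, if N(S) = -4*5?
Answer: 662/8325 ≈ 0.079520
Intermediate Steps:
N(S) = -20
K = -20
(7944/(-4995))/K = (7944/(-4995))/(-20) = (7944*(-1/4995))*(-1/20) = -2648/1665*(-1/20) = 662/8325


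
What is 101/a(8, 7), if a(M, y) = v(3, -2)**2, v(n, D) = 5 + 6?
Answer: 101/121 ≈ 0.83471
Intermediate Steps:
v(n, D) = 11
a(M, y) = 121 (a(M, y) = 11**2 = 121)
101/a(8, 7) = 101/121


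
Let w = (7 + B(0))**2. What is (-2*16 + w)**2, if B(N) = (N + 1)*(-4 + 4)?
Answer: 289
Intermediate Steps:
B(N) = 0 (B(N) = (1 + N)*0 = 0)
w = 49 (w = (7 + 0)**2 = 7**2 = 49)
(-2*16 + w)**2 = (-2*16 + 49)**2 = (-32 + 49)**2 = 17**2 = 289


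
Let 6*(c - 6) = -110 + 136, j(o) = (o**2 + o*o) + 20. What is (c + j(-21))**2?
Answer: 7491169/9 ≈ 8.3235e+5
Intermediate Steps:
j(o) = 20 + 2*o**2 (j(o) = (o**2 + o**2) + 20 = 2*o**2 + 20 = 20 + 2*o**2)
c = 31/3 (c = 6 + (-110 + 136)/6 = 6 + (1/6)*26 = 6 + 13/3 = 31/3 ≈ 10.333)
(c + j(-21))**2 = (31/3 + (20 + 2*(-21)**2))**2 = (31/3 + (20 + 2*441))**2 = (31/3 + (20 + 882))**2 = (31/3 + 902)**2 = (2737/3)**2 = 7491169/9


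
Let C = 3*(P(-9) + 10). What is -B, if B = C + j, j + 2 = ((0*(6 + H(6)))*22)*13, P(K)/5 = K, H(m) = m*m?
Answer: 107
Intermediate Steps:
H(m) = m²
P(K) = 5*K
j = -2 (j = -2 + ((0*(6 + 6²))*22)*13 = -2 + ((0*(6 + 36))*22)*13 = -2 + ((0*42)*22)*13 = -2 + (0*22)*13 = -2 + 0*13 = -2 + 0 = -2)
C = -105 (C = 3*(5*(-9) + 10) = 3*(-45 + 10) = 3*(-35) = -105)
B = -107 (B = -105 - 2 = -107)
-B = -1*(-107) = 107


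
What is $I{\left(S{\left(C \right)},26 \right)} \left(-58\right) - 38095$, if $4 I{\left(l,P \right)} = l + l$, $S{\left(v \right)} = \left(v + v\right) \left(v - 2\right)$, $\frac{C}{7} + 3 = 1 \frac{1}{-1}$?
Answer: $-86815$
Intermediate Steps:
$C = -28$ ($C = -21 + 7 \cdot 1 \frac{1}{-1} = -21 + 7 \cdot 1 \left(-1\right) = -21 + 7 \left(-1\right) = -21 - 7 = -28$)
$S{\left(v \right)} = 2 v \left(-2 + v\right)$
$I{\left(l,P \right)} = \frac{l}{2}$ ($I{\left(l,P \right)} = \frac{l + l}{4} = \frac{2 l}{4} = \frac{l}{2}$)
$I{\left(S{\left(C \right)},26 \right)} \left(-58\right) - 38095 = \frac{2 \left(-28\right) \left(-2 - 28\right)}{2} \left(-58\right) - 38095 = \frac{2 \left(-28\right) \left(-30\right)}{2} \left(-58\right) - 38095 = \frac{1}{2} \cdot 1680 \left(-58\right) - 38095 = 840 \left(-58\right) - 38095 = -48720 - 38095 = -86815$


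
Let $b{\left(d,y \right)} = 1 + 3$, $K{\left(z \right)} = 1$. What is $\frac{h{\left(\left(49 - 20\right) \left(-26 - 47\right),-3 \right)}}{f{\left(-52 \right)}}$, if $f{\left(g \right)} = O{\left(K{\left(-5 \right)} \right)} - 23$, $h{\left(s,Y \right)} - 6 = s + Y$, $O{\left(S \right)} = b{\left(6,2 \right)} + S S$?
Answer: $\frac{1057}{9} \approx 117.44$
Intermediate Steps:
$b{\left(d,y \right)} = 4$
$O{\left(S \right)} = 4 + S^{2}$ ($O{\left(S \right)} = 4 + S S = 4 + S^{2}$)
$h{\left(s,Y \right)} = 6 + Y + s$ ($h{\left(s,Y \right)} = 6 + \left(s + Y\right) = 6 + \left(Y + s\right) = 6 + Y + s$)
$f{\left(g \right)} = -18$ ($f{\left(g \right)} = \left(4 + 1^{2}\right) - 23 = \left(4 + 1\right) - 23 = 5 - 23 = -18$)
$\frac{h{\left(\left(49 - 20\right) \left(-26 - 47\right),-3 \right)}}{f{\left(-52 \right)}} = \frac{6 - 3 + \left(49 - 20\right) \left(-26 - 47\right)}{-18} = \left(6 - 3 + 29 \left(-73\right)\right) \left(- \frac{1}{18}\right) = \left(6 - 3 - 2117\right) \left(- \frac{1}{18}\right) = \left(-2114\right) \left(- \frac{1}{18}\right) = \frac{1057}{9}$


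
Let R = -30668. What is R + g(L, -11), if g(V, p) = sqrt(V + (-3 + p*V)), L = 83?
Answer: -30668 + 7*I*sqrt(17) ≈ -30668.0 + 28.862*I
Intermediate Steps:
g(V, p) = sqrt(-3 + V + V*p) (g(V, p) = sqrt(V + (-3 + V*p)) = sqrt(-3 + V + V*p))
R + g(L, -11) = -30668 + sqrt(-3 + 83 + 83*(-11)) = -30668 + sqrt(-3 + 83 - 913) = -30668 + sqrt(-833) = -30668 + 7*I*sqrt(17)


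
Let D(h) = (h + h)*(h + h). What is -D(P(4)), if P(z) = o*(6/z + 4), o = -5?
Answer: -3025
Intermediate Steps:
P(z) = -20 - 30/z (P(z) = -5*(6/z + 4) = -5*(4 + 6/z) = -20 - 30/z)
D(h) = 4*h² (D(h) = (2*h)*(2*h) = 4*h²)
-D(P(4)) = -4*(-20 - 30/4)² = -4*(-20 - 30*¼)² = -4*(-20 - 15/2)² = -4*(-55/2)² = -4*3025/4 = -1*3025 = -3025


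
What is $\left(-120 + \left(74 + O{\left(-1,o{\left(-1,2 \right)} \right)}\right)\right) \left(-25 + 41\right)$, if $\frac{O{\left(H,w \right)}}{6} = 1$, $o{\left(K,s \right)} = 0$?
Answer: $-640$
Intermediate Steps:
$O{\left(H,w \right)} = 6$ ($O{\left(H,w \right)} = 6 \cdot 1 = 6$)
$\left(-120 + \left(74 + O{\left(-1,o{\left(-1,2 \right)} \right)}\right)\right) \left(-25 + 41\right) = \left(-120 + \left(74 + 6\right)\right) \left(-25 + 41\right) = \left(-120 + 80\right) 16 = \left(-40\right) 16 = -640$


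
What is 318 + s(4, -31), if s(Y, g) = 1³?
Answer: 319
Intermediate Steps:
s(Y, g) = 1
318 + s(4, -31) = 318 + 1 = 319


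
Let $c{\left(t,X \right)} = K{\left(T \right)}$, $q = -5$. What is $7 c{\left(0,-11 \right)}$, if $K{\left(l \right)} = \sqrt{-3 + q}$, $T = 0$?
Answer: $14 i \sqrt{2} \approx 19.799 i$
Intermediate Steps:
$K{\left(l \right)} = 2 i \sqrt{2}$ ($K{\left(l \right)} = \sqrt{-3 - 5} = \sqrt{-8} = 2 i \sqrt{2}$)
$c{\left(t,X \right)} = 2 i \sqrt{2}$
$7 c{\left(0,-11 \right)} = 7 \cdot 2 i \sqrt{2} = 14 i \sqrt{2}$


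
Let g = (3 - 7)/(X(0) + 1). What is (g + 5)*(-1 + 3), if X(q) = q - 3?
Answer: 14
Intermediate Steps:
X(q) = -3 + q
g = 2 (g = (3 - 7)/((-3 + 0) + 1) = -4/(-3 + 1) = -4/(-2) = -4*(-½) = 2)
(g + 5)*(-1 + 3) = (2 + 5)*(-1 + 3) = 7*2 = 14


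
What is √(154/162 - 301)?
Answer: 28*I*√31/9 ≈ 17.322*I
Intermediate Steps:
√(154/162 - 301) = √(154*(1/162) - 301) = √(77/81 - 301) = √(-24304/81) = 28*I*√31/9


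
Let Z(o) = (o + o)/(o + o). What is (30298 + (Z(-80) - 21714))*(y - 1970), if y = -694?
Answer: -22870440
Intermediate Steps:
Z(o) = 1 (Z(o) = (2*o)/((2*o)) = (2*o)*(1/(2*o)) = 1)
(30298 + (Z(-80) - 21714))*(y - 1970) = (30298 + (1 - 21714))*(-694 - 1970) = (30298 - 21713)*(-2664) = 8585*(-2664) = -22870440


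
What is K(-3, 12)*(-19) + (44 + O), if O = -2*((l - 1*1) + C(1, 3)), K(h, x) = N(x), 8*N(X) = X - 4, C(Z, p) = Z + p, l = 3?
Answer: 13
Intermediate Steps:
N(X) = -½ + X/8 (N(X) = (X - 4)/8 = (-4 + X)/8 = -½ + X/8)
K(h, x) = -½ + x/8
O = -12 (O = -2*((3 - 1*1) + (1 + 3)) = -2*((3 - 1) + 4) = -2*(2 + 4) = -2*6 = -12)
K(-3, 12)*(-19) + (44 + O) = (-½ + (⅛)*12)*(-19) + (44 - 12) = (-½ + 3/2)*(-19) + 32 = 1*(-19) + 32 = -19 + 32 = 13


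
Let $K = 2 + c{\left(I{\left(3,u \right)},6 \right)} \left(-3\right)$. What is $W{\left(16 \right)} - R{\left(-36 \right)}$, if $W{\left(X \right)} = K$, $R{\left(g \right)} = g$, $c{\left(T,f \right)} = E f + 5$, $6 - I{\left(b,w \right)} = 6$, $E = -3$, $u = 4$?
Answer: $77$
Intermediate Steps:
$I{\left(b,w \right)} = 0$ ($I{\left(b,w \right)} = 6 - 6 = 0$)
$c{\left(T,f \right)} = 5 - 3 f$ ($c{\left(T,f \right)} = - 3 f + 5 = 5 - 3 f$)
$K = 41$ ($K = 2 + \left(5 - 18\right) \left(-3\right) = 2 - -39 = 2 + 39 = 41$)
$W{\left(X \right)} = 41$
$W{\left(16 \right)} - R{\left(-36 \right)} = 41 - -36 = 41 + 36 = 77$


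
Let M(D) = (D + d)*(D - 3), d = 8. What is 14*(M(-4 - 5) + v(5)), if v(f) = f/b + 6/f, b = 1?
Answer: 1274/5 ≈ 254.80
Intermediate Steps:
v(f) = f + 6/f (v(f) = f/1 + 6/f = f*1 + 6/f = f + 6/f)
M(D) = (-3 + D)*(8 + D) (M(D) = (D + 8)*(D - 3) = (8 + D)*(-3 + D) = (-3 + D)*(8 + D))
14*(M(-4 - 5) + v(5)) = 14*((-24 + (-4 - 5)**2 + 5*(-4 - 5)) + (5 + 6/5)) = 14*((-24 + (-9)**2 + 5*(-9)) + (5 + 6*(1/5))) = 14*((-24 + 81 - 45) + (5 + 6/5)) = 14*(12 + 31/5) = 14*(91/5) = 1274/5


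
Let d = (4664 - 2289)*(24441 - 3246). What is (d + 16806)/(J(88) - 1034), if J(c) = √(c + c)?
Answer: -2366681757/48590 - 4577721*√11/24295 ≈ -49332.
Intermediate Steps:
J(c) = √2*√c (J(c) = √(2*c) = √2*√c)
d = 50338125 (d = 2375*21195 = 50338125)
(d + 16806)/(J(88) - 1034) = (50338125 + 16806)/(√2*√88 - 1034) = 50354931/(√2*(2*√22) - 1034) = 50354931/(4*√11 - 1034) = 50354931/(-1034 + 4*√11)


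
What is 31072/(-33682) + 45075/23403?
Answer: 131839689/131376641 ≈ 1.0035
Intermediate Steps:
31072/(-33682) + 45075/23403 = 31072*(-1/33682) + 45075*(1/23403) = -15536/16841 + 15025/7801 = 131839689/131376641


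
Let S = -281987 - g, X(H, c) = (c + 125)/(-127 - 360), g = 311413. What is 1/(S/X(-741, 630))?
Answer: 151/57797160 ≈ 2.6126e-6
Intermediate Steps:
X(H, c) = -125/487 - c/487 (X(H, c) = (125 + c)/(-487) = (125 + c)*(-1/487) = -125/487 - c/487)
S = -593400 (S = -281987 - 1*311413 = -281987 - 311413 = -593400)
1/(S/X(-741, 630)) = 1/(-593400/(-125/487 - 1/487*630)) = 1/(-593400/(-125/487 - 630/487)) = 1/(-593400/(-755/487)) = 1/(-593400*(-487/755)) = 1/(57797160/151) = 151/57797160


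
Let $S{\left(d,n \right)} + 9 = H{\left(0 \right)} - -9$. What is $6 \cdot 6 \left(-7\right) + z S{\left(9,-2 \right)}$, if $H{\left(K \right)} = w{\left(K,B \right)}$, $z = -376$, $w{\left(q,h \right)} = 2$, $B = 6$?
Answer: $-1004$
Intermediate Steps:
$H{\left(K \right)} = 2$
$S{\left(d,n \right)} = 2$ ($S{\left(d,n \right)} = -9 + \left(2 - -9\right) = -9 + \left(2 + 9\right) = -9 + 11 = 2$)
$6 \cdot 6 \left(-7\right) + z S{\left(9,-2 \right)} = 6 \cdot 6 \left(-7\right) - 752 = 36 \left(-7\right) - 752 = -252 - 752 = -1004$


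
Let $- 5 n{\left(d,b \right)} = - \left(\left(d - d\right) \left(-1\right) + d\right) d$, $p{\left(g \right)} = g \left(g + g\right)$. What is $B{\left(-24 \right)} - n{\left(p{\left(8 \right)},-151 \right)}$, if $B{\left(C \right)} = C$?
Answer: $- \frac{16504}{5} \approx -3300.8$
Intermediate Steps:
$p{\left(g \right)} = 2 g^{2}$ ($p{\left(g \right)} = g 2 g = 2 g^{2}$)
$n{\left(d,b \right)} = \frac{d^{2}}{5}$ ($n{\left(d,b \right)} = - \frac{\left(-1\right) \left(\left(d - d\right) \left(-1\right) + d\right) d}{5} = - \frac{\left(-1\right) \left(0 \left(-1\right) + d\right) d}{5} = - \frac{\left(-1\right) \left(0 + d\right) d}{5} = - \frac{\left(-1\right) d d}{5} = - \frac{\left(-1\right) d^{2}}{5} = \frac{d^{2}}{5}$)
$B{\left(-24 \right)} - n{\left(p{\left(8 \right)},-151 \right)} = -24 - \frac{\left(2 \cdot 8^{2}\right)^{2}}{5} = -24 - \frac{\left(2 \cdot 64\right)^{2}}{5} = -24 - \frac{128^{2}}{5} = -24 - \frac{1}{5} \cdot 16384 = -24 - \frac{16384}{5} = - \frac{16504}{5}$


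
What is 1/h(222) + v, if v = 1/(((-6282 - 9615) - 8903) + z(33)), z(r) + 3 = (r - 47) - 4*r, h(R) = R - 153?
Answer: 24880/1721481 ≈ 0.014453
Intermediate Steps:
h(R) = -153 + R
z(r) = -50 - 3*r (z(r) = -3 + ((r - 47) - 4*r) = -3 + ((-47 + r) - 4*r) = -3 + (-47 - 3*r) = -50 - 3*r)
v = -1/24949 (v = 1/(((-6282 - 9615) - 8903) + (-50 - 3*33)) = 1/((-15897 - 8903) + (-50 - 99)) = 1/(-24800 - 149) = 1/(-24949) = -1/24949 ≈ -4.0082e-5)
1/h(222) + v = 1/(-153 + 222) - 1/24949 = 1/69 - 1/24949 = 24880/1721481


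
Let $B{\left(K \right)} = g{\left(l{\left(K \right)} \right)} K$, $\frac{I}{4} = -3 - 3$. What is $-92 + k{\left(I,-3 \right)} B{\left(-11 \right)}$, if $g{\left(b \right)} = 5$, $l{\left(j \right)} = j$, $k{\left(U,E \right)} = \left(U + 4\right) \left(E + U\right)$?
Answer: $-29792$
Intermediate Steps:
$I = -24$ ($I = 4 \left(-3 - 3\right) = 4 \left(-6\right) = -24$)
$k{\left(U,E \right)} = \left(4 + U\right) \left(E + U\right)$
$B{\left(K \right)} = 5 K$
$-92 + k{\left(I,-3 \right)} B{\left(-11 \right)} = -92 + \left(\left(-24\right)^{2} + 4 \left(-3\right) + 4 \left(-24\right) - -72\right) 5 \left(-11\right) = -92 + \left(576 - 12 - 96 + 72\right) \left(-55\right) = -92 + 540 \left(-55\right) = -92 - 29700 = -29792$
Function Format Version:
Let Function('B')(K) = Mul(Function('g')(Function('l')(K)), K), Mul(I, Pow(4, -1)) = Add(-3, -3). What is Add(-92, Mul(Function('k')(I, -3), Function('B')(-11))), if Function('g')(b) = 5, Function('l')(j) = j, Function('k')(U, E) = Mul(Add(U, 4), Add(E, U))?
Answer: -29792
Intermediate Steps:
I = -24 (I = Mul(4, Add(-3, -3)) = Mul(4, -6) = -24)
Function('k')(U, E) = Mul(Add(4, U), Add(E, U))
Function('B')(K) = Mul(5, K)
Add(-92, Mul(Function('k')(I, -3), Function('B')(-11))) = Add(-92, Mul(Add(Pow(-24, 2), Mul(4, -3), Mul(4, -24), Mul(-3, -24)), Mul(5, -11))) = Add(-92, Mul(Add(576, -12, -96, 72), -55)) = Add(-92, Mul(540, -55)) = Add(-92, -29700) = -29792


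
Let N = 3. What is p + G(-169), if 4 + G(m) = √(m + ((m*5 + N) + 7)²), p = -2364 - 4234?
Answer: -6602 + 4*√43566 ≈ -5767.1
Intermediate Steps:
p = -6598
G(m) = -4 + √(m + (10 + 5*m)²) (G(m) = -4 + √(m + ((m*5 + 3) + 7)²) = -4 + √(m + ((5*m + 3) + 7)²) = -4 + √(m + ((3 + 5*m) + 7)²) = -4 + √(m + (10 + 5*m)²))
p + G(-169) = -6598 + (-4 + √(-169 + 25*(2 - 169)²)) = -6598 + (-4 + √(-169 + 25*(-167)²)) = -6598 + (-4 + √(-169 + 25*27889)) = -6598 + (-4 + √(-169 + 697225)) = -6598 + (-4 + √697056) = -6598 + (-4 + 4*√43566) = -6602 + 4*√43566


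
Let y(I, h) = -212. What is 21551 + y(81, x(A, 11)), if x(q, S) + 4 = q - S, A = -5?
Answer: 21339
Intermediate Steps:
x(q, S) = -4 + q - S (x(q, S) = -4 + (q - S) = -4 + q - S)
21551 + y(81, x(A, 11)) = 21551 - 212 = 21339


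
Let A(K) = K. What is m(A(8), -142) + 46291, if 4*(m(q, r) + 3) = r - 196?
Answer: 92407/2 ≈ 46204.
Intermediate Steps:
m(q, r) = -52 + r/4 (m(q, r) = -3 + (r - 196)/4 = -3 + (-196 + r)/4 = -3 + (-49 + r/4) = -52 + r/4)
m(A(8), -142) + 46291 = (-52 + (1/4)*(-142)) + 46291 = (-52 - 71/2) + 46291 = -175/2 + 46291 = 92407/2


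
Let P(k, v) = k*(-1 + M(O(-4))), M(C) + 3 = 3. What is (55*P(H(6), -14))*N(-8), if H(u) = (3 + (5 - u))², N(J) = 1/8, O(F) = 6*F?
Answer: -55/2 ≈ -27.500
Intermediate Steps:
N(J) = ⅛
M(C) = 0 (M(C) = -3 + 3 = 0)
H(u) = (8 - u)²
P(k, v) = -k (P(k, v) = k*(-1 + 0) = k*(-1) = -k)
(55*P(H(6), -14))*N(-8) = (55*(-(-8 + 6)²))*(⅛) = (55*(-1*(-2)²))*(⅛) = (55*(-1*4))*(⅛) = (55*(-4))*(⅛) = -220*⅛ = -55/2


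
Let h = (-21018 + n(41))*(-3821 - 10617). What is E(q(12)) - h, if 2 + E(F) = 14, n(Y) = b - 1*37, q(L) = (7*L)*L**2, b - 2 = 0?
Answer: -303963202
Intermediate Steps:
b = 2 (b = 2 + 0 = 2)
q(L) = 7*L**3
n(Y) = -35 (n(Y) = 2 - 1*37 = 2 - 37 = -35)
E(F) = 12 (E(F) = -2 + 14 = 12)
h = 303963214 (h = (-21018 - 35)*(-3821 - 10617) = -21053*(-14438) = 303963214)
E(q(12)) - h = 12 - 1*303963214 = 12 - 303963214 = -303963202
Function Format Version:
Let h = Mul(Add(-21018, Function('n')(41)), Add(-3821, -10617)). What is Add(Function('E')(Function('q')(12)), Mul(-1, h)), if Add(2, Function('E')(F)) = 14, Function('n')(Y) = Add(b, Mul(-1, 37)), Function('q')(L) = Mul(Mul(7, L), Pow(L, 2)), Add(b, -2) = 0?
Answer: -303963202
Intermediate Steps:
b = 2 (b = Add(2, 0) = 2)
Function('q')(L) = Mul(7, Pow(L, 3))
Function('n')(Y) = -35 (Function('n')(Y) = Add(2, Mul(-1, 37)) = Add(2, -37) = -35)
Function('E')(F) = 12 (Function('E')(F) = Add(-2, 14) = 12)
h = 303963214 (h = Mul(Add(-21018, -35), Add(-3821, -10617)) = Mul(-21053, -14438) = 303963214)
Add(Function('E')(Function('q')(12)), Mul(-1, h)) = Add(12, Mul(-1, 303963214)) = Add(12, -303963214) = -303963202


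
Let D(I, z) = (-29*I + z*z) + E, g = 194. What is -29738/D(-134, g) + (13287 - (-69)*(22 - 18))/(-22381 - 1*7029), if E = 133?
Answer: -287912269/245014710 ≈ -1.1751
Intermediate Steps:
D(I, z) = 133 + z² - 29*I (D(I, z) = (-29*I + z*z) + 133 = (-29*I + z²) + 133 = (z² - 29*I) + 133 = 133 + z² - 29*I)
-29738/D(-134, g) + (13287 - (-69)*(22 - 18))/(-22381 - 1*7029) = -29738/(133 + 194² - 29*(-134)) + (13287 - (-69)*(22 - 18))/(-22381 - 1*7029) = -29738/(133 + 37636 + 3886) + (13287 - (-69)*4)/(-22381 - 7029) = -29738/41655 + (13287 - 1*(-276))/(-29410) = -29738*1/41655 + (13287 + 276)*(-1/29410) = -29738/41655 + 13563*(-1/29410) = -29738/41655 - 13563/29410 = -287912269/245014710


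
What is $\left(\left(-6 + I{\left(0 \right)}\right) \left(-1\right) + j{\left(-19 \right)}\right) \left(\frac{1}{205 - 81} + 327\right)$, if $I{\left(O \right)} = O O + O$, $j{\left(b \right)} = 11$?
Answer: $\frac{689333}{124} \approx 5559.1$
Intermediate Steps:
$I{\left(O \right)} = O + O^{2}$ ($I{\left(O \right)} = O^{2} + O = O + O^{2}$)
$\left(\left(-6 + I{\left(0 \right)}\right) \left(-1\right) + j{\left(-19 \right)}\right) \left(\frac{1}{205 - 81} + 327\right) = \left(\left(-6 + 0 \left(1 + 0\right)\right) \left(-1\right) + 11\right) \left(\frac{1}{205 - 81} + 327\right) = \left(\left(-6 + 0 \cdot 1\right) \left(-1\right) + 11\right) \left(\frac{1}{124} + 327\right) = \left(\left(-6 + 0\right) \left(-1\right) + 11\right) \left(\frac{1}{124} + 327\right) = \left(\left(-6\right) \left(-1\right) + 11\right) \frac{40549}{124} = \left(6 + 11\right) \frac{40549}{124} = 17 \cdot \frac{40549}{124} = \frac{689333}{124}$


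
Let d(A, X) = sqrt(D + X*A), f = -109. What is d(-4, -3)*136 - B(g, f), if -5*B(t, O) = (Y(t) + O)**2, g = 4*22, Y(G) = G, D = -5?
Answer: 441/5 + 136*sqrt(7) ≈ 448.02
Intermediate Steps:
d(A, X) = sqrt(-5 + A*X) (d(A, X) = sqrt(-5 + X*A) = sqrt(-5 + A*X))
g = 88
B(t, O) = -(O + t)**2/5 (B(t, O) = -(t + O)**2/5 = -(O + t)**2/5)
d(-4, -3)*136 - B(g, f) = sqrt(-5 - 4*(-3))*136 - (-1)*(-109 + 88)**2/5 = sqrt(-5 + 12)*136 - (-1)*(-21)**2/5 = sqrt(7)*136 - (-1)*441/5 = 136*sqrt(7) - 1*(-441/5) = 136*sqrt(7) + 441/5 = 441/5 + 136*sqrt(7)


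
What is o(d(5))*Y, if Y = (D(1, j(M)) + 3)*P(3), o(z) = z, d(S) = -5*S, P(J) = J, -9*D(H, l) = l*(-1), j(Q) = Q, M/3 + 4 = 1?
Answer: -150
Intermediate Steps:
M = -9 (M = -12 + 3*1 = -12 + 3 = -9)
D(H, l) = l/9 (D(H, l) = -l*(-1)/9 = -(-1)*l/9 = l/9)
Y = 6 (Y = ((1/9)*(-9) + 3)*3 = (-1 + 3)*3 = 2*3 = 6)
o(d(5))*Y = -5*5*6 = -25*6 = -150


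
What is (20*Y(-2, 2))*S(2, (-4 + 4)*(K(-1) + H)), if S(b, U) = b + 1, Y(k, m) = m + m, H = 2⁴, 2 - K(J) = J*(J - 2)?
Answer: 240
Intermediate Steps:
K(J) = 2 - J*(-2 + J) (K(J) = 2 - J*(J - 2) = 2 - J*(-2 + J))
H = 16
Y(k, m) = 2*m
S(b, U) = 1 + b
(20*Y(-2, 2))*S(2, (-4 + 4)*(K(-1) + H)) = (20*(2*2))*(1 + 2) = (20*4)*3 = 80*3 = 240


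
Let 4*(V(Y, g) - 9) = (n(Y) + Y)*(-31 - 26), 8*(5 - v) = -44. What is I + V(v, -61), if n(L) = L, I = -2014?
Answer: -9217/4 ≈ -2304.3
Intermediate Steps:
v = 21/2 (v = 5 - 1/8*(-44) = 5 + 11/2 = 21/2 ≈ 10.500)
V(Y, g) = 9 - 57*Y/2 (V(Y, g) = 9 + ((Y + Y)*(-31 - 26))/4 = 9 + ((2*Y)*(-57))/4 = 9 + (-114*Y)/4 = 9 - 57*Y/2)
I + V(v, -61) = -2014 + (9 - 57/2*21/2) = -2014 + (9 - 1197/4) = -2014 - 1161/4 = -9217/4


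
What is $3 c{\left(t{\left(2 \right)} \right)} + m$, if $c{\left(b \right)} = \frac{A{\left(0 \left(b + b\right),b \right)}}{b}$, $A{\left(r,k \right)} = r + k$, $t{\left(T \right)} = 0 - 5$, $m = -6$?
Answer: $-3$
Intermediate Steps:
$t{\left(T \right)} = -5$ ($t{\left(T \right)} = 0 - 5 = -5$)
$A{\left(r,k \right)} = k + r$
$c{\left(b \right)} = 1$ ($c{\left(b \right)} = \frac{b + 0 \left(b + b\right)}{b} = \frac{b + 0 \cdot 2 b}{b} = \frac{b + 0}{b} = \frac{b}{b} = 1$)
$3 c{\left(t{\left(2 \right)} \right)} + m = 3 \cdot 1 - 6 = 3 - 6 = -3$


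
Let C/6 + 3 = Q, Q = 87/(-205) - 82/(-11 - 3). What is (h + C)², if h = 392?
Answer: 340432573156/2059225 ≈ 1.6532e+5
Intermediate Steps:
Q = 7796/1435 (Q = 87*(-1/205) - 82/(-14) = -87/205 - 82*(-1/14) = -87/205 + 41/7 = 7796/1435 ≈ 5.4328)
C = 20946/1435 (C = -18 + 6*(7796/1435) = -18 + 46776/1435 = 20946/1435 ≈ 14.597)
(h + C)² = (392 + 20946/1435)² = (583466/1435)² = 340432573156/2059225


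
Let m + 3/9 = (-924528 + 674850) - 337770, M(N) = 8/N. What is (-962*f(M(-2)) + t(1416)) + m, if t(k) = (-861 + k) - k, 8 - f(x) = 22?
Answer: -1724524/3 ≈ -5.7484e+5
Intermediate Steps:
f(x) = -14 (f(x) = 8 - 1*22 = 8 - 22 = -14)
t(k) = -861
m = -1762345/3 (m = -1/3 + ((-924528 + 674850) - 337770) = -1/3 + (-249678 - 337770) = -1/3 - 587448 = -1762345/3 ≈ -5.8745e+5)
(-962*f(M(-2)) + t(1416)) + m = (-962*(-14) - 861) - 1762345/3 = (13468 - 861) - 1762345/3 = 12607 - 1762345/3 = -1724524/3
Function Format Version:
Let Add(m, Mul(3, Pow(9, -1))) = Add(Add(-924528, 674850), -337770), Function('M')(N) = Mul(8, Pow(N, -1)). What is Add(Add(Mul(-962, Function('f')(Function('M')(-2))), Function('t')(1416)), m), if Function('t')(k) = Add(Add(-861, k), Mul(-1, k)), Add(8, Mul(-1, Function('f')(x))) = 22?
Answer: Rational(-1724524, 3) ≈ -5.7484e+5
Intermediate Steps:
Function('f')(x) = -14 (Function('f')(x) = Add(8, Mul(-1, 22)) = Add(8, -22) = -14)
Function('t')(k) = -861
m = Rational(-1762345, 3) (m = Add(Rational(-1, 3), Add(Add(-924528, 674850), -337770)) = Add(Rational(-1, 3), Add(-249678, -337770)) = Add(Rational(-1, 3), -587448) = Rational(-1762345, 3) ≈ -5.8745e+5)
Add(Add(Mul(-962, Function('f')(Function('M')(-2))), Function('t')(1416)), m) = Add(Add(Mul(-962, -14), -861), Rational(-1762345, 3)) = Add(Add(13468, -861), Rational(-1762345, 3)) = Add(12607, Rational(-1762345, 3)) = Rational(-1724524, 3)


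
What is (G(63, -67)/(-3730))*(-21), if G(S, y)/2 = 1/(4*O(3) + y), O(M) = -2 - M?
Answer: -7/54085 ≈ -0.00012943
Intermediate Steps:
G(S, y) = 2/(-20 + y) (G(S, y) = 2/(4*(-2 - 1*3) + y) = 2/(4*(-2 - 3) + y) = 2/(4*(-5) + y) = 2/(-20 + y))
(G(63, -67)/(-3730))*(-21) = ((2/(-20 - 67))/(-3730))*(-21) = ((2/(-87))*(-1/3730))*(-21) = ((2*(-1/87))*(-1/3730))*(-21) = -2/87*(-1/3730)*(-21) = (1/162255)*(-21) = -7/54085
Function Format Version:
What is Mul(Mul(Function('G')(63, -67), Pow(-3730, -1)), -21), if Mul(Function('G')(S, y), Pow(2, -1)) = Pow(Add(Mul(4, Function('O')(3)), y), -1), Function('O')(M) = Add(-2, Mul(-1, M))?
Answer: Rational(-7, 54085) ≈ -0.00012943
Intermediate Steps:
Function('G')(S, y) = Mul(2, Pow(Add(-20, y), -1)) (Function('G')(S, y) = Mul(2, Pow(Add(Mul(4, Add(-2, Mul(-1, 3))), y), -1)) = Mul(2, Pow(Add(Mul(4, Add(-2, -3)), y), -1)) = Mul(2, Pow(Add(Mul(4, -5), y), -1)) = Mul(2, Pow(Add(-20, y), -1)))
Mul(Mul(Function('G')(63, -67), Pow(-3730, -1)), -21) = Mul(Mul(Mul(2, Pow(Add(-20, -67), -1)), Pow(-3730, -1)), -21) = Mul(Mul(Mul(2, Pow(-87, -1)), Rational(-1, 3730)), -21) = Mul(Mul(Mul(2, Rational(-1, 87)), Rational(-1, 3730)), -21) = Mul(Mul(Rational(-2, 87), Rational(-1, 3730)), -21) = Mul(Rational(1, 162255), -21) = Rational(-7, 54085)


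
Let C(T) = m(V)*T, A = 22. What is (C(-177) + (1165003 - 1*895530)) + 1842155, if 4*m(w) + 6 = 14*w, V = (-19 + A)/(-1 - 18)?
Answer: 40127835/19 ≈ 2.1120e+6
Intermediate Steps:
V = -3/19 (V = (-19 + 22)/(-1 - 18) = 3/(-19) = 3*(-1/19) = -3/19 ≈ -0.15789)
m(w) = -3/2 + 7*w/2 (m(w) = -3/2 + (14*w)/4 = -3/2 + 7*w/2)
C(T) = -39*T/19 (C(T) = (-3/2 + (7/2)*(-3/19))*T = (-3/2 - 21/38)*T = -39*T/19)
(C(-177) + (1165003 - 1*895530)) + 1842155 = (-39/19*(-177) + (1165003 - 1*895530)) + 1842155 = (6903/19 + (1165003 - 895530)) + 1842155 = (6903/19 + 269473) + 1842155 = 5126890/19 + 1842155 = 40127835/19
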